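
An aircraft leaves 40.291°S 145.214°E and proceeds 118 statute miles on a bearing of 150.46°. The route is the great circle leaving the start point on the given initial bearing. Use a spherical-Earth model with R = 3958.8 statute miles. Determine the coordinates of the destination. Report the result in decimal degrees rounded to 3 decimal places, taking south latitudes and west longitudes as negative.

Angular distance δ = d/R = 118 / 3958.8 = 0.029807 rad.
Start latitude φ₁ = -0.703211 rad; initial bearing θ = 2.626022 rad.
Destination latitude: φ₂ = arcsin( sin φ₁ cos δ + cos φ₁ sin δ cos θ ) = arcsin(-0.666160) = -41.771°.
Then Δλ = atan2(0.011208, 0.568770) = 0.019703 rad, from sin θ sin δ cos φ₁ over cos δ − sin φ₁ sin φ₂.
λ₂ = 145.214° + 1.129° = 146.343°.

latitude -41.771°, longitude 146.343°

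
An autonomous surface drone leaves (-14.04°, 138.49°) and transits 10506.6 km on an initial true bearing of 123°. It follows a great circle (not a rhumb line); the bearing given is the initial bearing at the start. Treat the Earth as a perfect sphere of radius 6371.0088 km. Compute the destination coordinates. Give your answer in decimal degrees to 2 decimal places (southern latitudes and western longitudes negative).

latitude -30.52°, longitude -117.56°

Angular distance δ = d/R = 10506.6 / 6371.0088 = 1.649127 rad.
With φ₁ = -14.04° = -0.245044 rad and θ = 123° = 2.146755 rad:
Applying the spherical law of cosines for sides, sin φ₂ = sin φ₁ cos δ + cos φ₁ sin δ cos θ = -0.507765, so φ₂ = -30.52°.
For the longitude increment, Δλ = atan2( sin θ sin δ cos φ₁, cos δ − sin φ₁ sin φ₂ ) = atan2(0.811122, -0.201434) = 103.95°.
λ₂ = 138.49° + 103.95° = 242.44°, normalized to (−180°, 180°] → -117.56°.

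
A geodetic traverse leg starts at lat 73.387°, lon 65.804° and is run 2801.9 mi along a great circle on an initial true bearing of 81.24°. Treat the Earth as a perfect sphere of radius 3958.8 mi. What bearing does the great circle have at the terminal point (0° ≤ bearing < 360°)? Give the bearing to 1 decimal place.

final bearing 154.4°

Central angle δ = d/R = 0.707765 rad.
Start latitude φ₁ = 1.280845 rad; initial bearing θ = 1.417905 rad.
Destination latitude: φ₂ = arcsin( sin φ₁ cos δ + cos φ₁ sin δ cos θ ) = arcsin(0.756409) = 49.149°.
Then Δλ = atan2(0.183710, 0.034982) = 1.382628 rad, from sin θ sin δ cos φ₁ over cos δ − sin φ₁ sin φ₂.
λ₂ = 65.804° + 79.219° = 145.023°.
The forward bearing on arrival equals the back-azimuth from the destination plus 180°.
Back-azimuth from P₂ (49.1°, 145.0°) to P₁ (73.4°, 65.8°), with Δλ' = λ₁ − λ₂ = -79.2°: atan2( sin Δλ' cos φ₁ , cos φ₂ sin φ₁ − sin φ₂ cos φ₁ cos Δλ' ) = 334.4°.
Final bearing = (334.4° + 180°) mod 360° = 154.4°.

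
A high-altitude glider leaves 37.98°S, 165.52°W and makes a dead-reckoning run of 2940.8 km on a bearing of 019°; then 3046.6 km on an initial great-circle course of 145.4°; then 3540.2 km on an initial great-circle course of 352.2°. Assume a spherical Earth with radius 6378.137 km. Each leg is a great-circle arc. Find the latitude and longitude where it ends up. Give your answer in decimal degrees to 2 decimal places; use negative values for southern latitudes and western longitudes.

latitude -2.77°, longitude -142.66°

Apply the spherical direct solution leg by leg, carrying full precision between legs.
Leg 1: from (-37.98°, -165.52°), δ = 2940.8/6378.137 = 0.461075 rad, θ = 19° → φ = -12.68°, λ = -156.98°.
Leg 2: from (-12.68°, -156.98°), δ = 3046.6/6378.137 = 0.477663 rad, θ = 145.4° → φ = -34.34°, λ = -138.55°.
Leg 3: from (-34.34°, -138.55°), δ = 3540.2/6378.137 = 0.555052 rad, θ = 352.2° → φ = -2.77°, λ = -142.66°.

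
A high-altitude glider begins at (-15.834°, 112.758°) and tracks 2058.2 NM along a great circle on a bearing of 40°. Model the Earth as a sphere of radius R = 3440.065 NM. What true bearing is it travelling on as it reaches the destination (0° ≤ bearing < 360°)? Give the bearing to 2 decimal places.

final bearing 39.04°

δ = 2058.2/3440.065 = 0.598303 rad (34.2802°).
With φ₁ = -15.834° = -0.276355 rad and θ = 40° = 0.698132 rad:
sin φ₂ = sin φ₁ cos δ + cos φ₁ sin δ cos θ = (-0.272851)(0.826293) + (0.962056)(0.563241)(0.766044) = 0.189641
φ₂ = asin(0.189641) = 0.190796 rad = 10.932°.
For the longitude increment, Δλ = atan2( sin θ sin δ cos φ₁, cos δ − sin φ₁ sin φ₂ ) = atan2(0.348307, 0.878037) = 21.638°.
λ₂ = 112.758° + 21.638° = 134.396°.
The forward bearing on arrival equals the back-azimuth from the destination plus 180°.
Back-azimuth from P₂ (10.93°, 134.40°) to P₁ (-15.83°, 112.76°), with Δλ' = λ₁ − λ₂ = -21.64°: atan2( sin Δλ' cos φ₁ , cos φ₂ sin φ₁ − sin φ₂ cos φ₁ cos Δλ' ) = 219.04°.
Final bearing = (219.04° + 180°) mod 360° = 39.04°.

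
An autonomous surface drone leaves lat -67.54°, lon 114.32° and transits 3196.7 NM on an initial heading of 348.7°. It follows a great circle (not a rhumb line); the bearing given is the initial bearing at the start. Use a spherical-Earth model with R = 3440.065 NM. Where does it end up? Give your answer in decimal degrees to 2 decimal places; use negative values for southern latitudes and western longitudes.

The arc subtends δ = 3196.7/3440.065 = 0.929256 rad at the centre.
With φ₁ = -67.54° = -1.178795 rad and θ = 348.7° = 6.085963 rad:
Applying the spherical law of cosines for sides, sin φ₂ = sin φ₁ cos δ + cos φ₁ sin δ cos θ = -0.252891, so φ₂ = -14.65°.
Δλ = atan2( sin θ sin δ cos φ₁ , cos δ − sin φ₁ sin φ₂ ) = atan2(-0.059975, 0.364722) = -0.162982 rad = -9.34°.
Hence λ₂ = 114.32° + -9.34° = 104.98°.

latitude -14.65°, longitude 104.98°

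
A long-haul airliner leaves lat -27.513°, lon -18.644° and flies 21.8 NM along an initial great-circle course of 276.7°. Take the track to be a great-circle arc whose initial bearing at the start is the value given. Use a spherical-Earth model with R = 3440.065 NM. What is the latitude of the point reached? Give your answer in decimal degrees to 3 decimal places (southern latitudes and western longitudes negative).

latitude -27.470°

Central angle δ = d/R = 0.006337 rad.
Converting: φ₁ = -0.480192 rad, θ = 4.829326 rad.
sin φ₂ = sin φ₁ cos δ + cos φ₁ sin δ cos θ = (-0.461950)(0.999980) + (0.886906)(0.006337)(0.116671) = -0.461285
φ₂ = asin(-0.461285) = -0.479443 rad = -27.470°.
Then Δλ = atan2(-0.005582, 0.786889) = -0.007094 rad, from sin θ sin δ cos φ₁ over cos δ − sin φ₁ sin φ₂.
Hence λ₂ = -18.644° + -0.406° = -19.050°.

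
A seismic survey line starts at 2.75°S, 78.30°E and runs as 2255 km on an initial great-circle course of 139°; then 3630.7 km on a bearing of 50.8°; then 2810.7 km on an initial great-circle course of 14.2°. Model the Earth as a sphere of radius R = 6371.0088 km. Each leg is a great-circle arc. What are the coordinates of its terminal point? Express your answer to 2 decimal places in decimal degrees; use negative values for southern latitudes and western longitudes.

latitude 28.25°, longitude 123.72°

Apply the spherical direct solution leg by leg, carrying full precision between legs.
Leg 1: from (-2.75°, 78.30°), δ = 2255/6371.0088 = 0.353947 rad, θ = 139° → φ = -17.84°, λ = 92.12°.
Leg 2: from (-17.84°, 92.12°), δ = 3630.7/6371.0088 = 0.569878 rad, θ = 50.8° → φ = 3.83°, λ = 116.89°.
Leg 3: from (3.83°, 116.89°), δ = 2810.7/6371.0088 = 0.441170 rad, θ = 14.2° → φ = 28.25°, λ = 123.72°.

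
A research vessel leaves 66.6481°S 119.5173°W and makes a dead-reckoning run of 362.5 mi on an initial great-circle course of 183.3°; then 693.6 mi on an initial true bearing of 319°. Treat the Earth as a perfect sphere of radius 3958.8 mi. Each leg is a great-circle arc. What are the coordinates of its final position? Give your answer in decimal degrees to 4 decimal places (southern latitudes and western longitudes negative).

Apply the spherical direct solution leg by leg, carrying full precision between legs.
Leg 1: from (-66.6481°, -119.5173°), δ = 362.5/3958.8 = 0.091568 rad, θ = 183.3° → φ = -71.8835°, λ = -120.4872°.
Leg 2: from (-71.8835°, -120.4872°), δ = 693.6/3958.8 = 0.175205 rad, θ = 319° → φ = -63.5045°, λ = -135.3399°.

latitude -63.5045°, longitude -135.3399°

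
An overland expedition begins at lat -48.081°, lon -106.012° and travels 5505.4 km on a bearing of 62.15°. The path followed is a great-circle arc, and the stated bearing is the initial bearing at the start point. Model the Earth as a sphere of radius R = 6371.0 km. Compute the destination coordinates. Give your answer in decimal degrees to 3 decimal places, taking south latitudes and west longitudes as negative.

Central angle δ = d/R = 0.864134 rad.
With φ₁ = -48.081° = -0.839172 rad and θ = 62.15° = 1.084722 rad:
Applying the spherical law of cosines for sides, sin φ₂ = sin φ₁ cos δ + cos φ₁ sin δ cos θ = -0.245775, so φ₂ = -14.228°.
Then Δλ = atan2(0.449246, 0.466420) = 0.766644 rad, from sin θ sin δ cos φ₁ over cos δ − sin φ₁ sin φ₂.
λ₂ = λ₁ + Δλ = -62.087°.

latitude -14.228°, longitude -62.087°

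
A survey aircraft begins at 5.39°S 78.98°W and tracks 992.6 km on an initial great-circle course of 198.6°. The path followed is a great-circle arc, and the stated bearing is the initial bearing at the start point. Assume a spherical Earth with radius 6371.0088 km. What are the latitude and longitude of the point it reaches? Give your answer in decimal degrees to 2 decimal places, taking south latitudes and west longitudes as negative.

δ = 992.6/6371.0088 = 0.155800 rad (8.9267°).
Converting: φ₁ = -0.094073 rad, θ = 3.466224 rad.
sin φ₂ = sin φ₁ cos δ + cos φ₁ sin δ cos θ = (-0.093935)(0.987888) + (0.995578)(0.155170)(-0.947768) = -0.239212
φ₂ = asin(-0.239212) = -0.241554 rad = -13.84°.
Δλ = atan2( sin θ sin δ cos φ₁ , cos δ − sin φ₁ sin φ₂ ) = atan2(-0.049274, 0.965418) = -0.050995 rad = -2.92°.
λ₂ = -78.98° + -2.92° = -81.90°.

latitude -13.84°, longitude -81.90°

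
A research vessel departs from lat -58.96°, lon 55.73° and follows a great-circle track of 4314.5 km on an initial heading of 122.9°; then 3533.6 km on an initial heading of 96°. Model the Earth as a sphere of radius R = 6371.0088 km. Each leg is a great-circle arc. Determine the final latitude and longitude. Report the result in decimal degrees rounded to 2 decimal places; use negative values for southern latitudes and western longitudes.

Apply the spherical direct solution leg by leg, carrying full precision between legs.
Leg 1: from (-58.96°, 55.73°), δ = 4314.5/6371.0088 = 0.677208 rad, θ = 122.9° → φ = -57.48°, λ = 133.90°.
Leg 2: from (-57.48°, 133.90°), δ = 3533.6/6371.0088 = 0.554637 rad, θ = 96° → φ = -48.28°, λ = -174.19°.

latitude -48.28°, longitude -174.19°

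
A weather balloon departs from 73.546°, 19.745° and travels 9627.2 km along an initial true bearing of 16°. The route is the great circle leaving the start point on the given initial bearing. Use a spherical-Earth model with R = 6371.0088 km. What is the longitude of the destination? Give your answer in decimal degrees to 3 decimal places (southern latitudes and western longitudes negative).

The arc subtends δ = 9627.2/6371.0088 = 1.511095 rad at the centre.
With φ₁ = 73.546° = 1.283620 rad and θ = 16° = 0.279253 rad:
Applying the spherical law of cosines for sides, sin φ₂ = sin φ₁ cos δ + cos φ₁ sin δ cos θ = 0.329010, so φ₂ = 19.209°.
Δλ = atan2( sin θ sin δ cos φ₁ , cos δ − sin φ₁ sin φ₂ ) = atan2(0.077934, -0.255871) = 2.845936 rad = 163.060°.
λ₂ = 19.745° + 163.060° = 182.805°, normalized to (−180°, 180°] → -177.195°.

longitude -177.195°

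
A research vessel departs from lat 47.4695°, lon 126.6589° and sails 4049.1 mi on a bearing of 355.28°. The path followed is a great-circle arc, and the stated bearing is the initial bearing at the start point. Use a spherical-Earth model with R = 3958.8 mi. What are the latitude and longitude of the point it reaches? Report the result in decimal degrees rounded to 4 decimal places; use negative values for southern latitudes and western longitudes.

latitude 73.5277°, longitude -38.9993°

δ = 4049.1/3958.8 = 1.022810 rad (58.6027°).
With φ₁ = 47.4695° = 0.828499 rad and θ = 355.28° = 6.200806 rad:
Destination latitude: φ₂ = arcsin( sin φ₁ cos δ + cos φ₁ sin δ cos θ ) = arcsin(0.958957) = 73.5277°.
Δλ = atan2( sin θ sin δ cos φ₁ , cos δ − sin φ₁ sin φ₂ ) = atan2(-0.047479, -0.185703) = -2.891281 rad = -165.6582°.
Hence λ₂ = 126.6589° + -165.6582° = -38.9993°.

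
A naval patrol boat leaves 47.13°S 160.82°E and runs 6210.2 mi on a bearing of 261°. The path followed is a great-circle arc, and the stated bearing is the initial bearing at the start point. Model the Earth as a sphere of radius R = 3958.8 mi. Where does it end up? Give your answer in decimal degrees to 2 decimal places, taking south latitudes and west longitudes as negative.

Angular distance δ = d/R = 6210.2 / 3958.8 = 1.568708 rad.
Converting: φ₁ = -0.822574 rad, θ = 4.555309 rad.
sin φ₂ = sin φ₁ cos δ + cos φ₁ sin δ cos θ = (-0.732899)(0.002089) + (0.680337)(0.999998)(-0.156434) = -0.107959
φ₂ = asin(-0.107959) = -0.108170 rad = -6.20°.
Δλ = atan2( sin θ sin δ cos φ₁ , cos δ − sin φ₁ sin φ₂ ) = atan2(-0.671960, -0.077034) = -1.684939 rad = -96.54°.
λ₂ = 160.82° + -96.54° = 64.28°.

latitude -6.20°, longitude 64.28°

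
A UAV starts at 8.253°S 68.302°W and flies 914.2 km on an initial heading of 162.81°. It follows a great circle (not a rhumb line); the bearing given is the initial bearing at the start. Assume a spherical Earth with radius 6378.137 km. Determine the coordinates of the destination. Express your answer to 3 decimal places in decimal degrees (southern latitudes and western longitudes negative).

latitude -16.088°, longitude -65.784°

Angular distance δ = d/R = 914.2 / 6378.137 = 0.143333 rad.
Start latitude φ₁ = -0.144042 rad; initial bearing θ = 2.841571 rad.
Applying the spherical law of cosines for sides, sin φ₂ = sin φ₁ cos δ + cos φ₁ sin δ cos θ = -0.277122, so φ₂ = -16.088°.
For the longitude increment, Δλ = atan2( sin θ sin δ cos φ₁, cos δ − sin φ₁ sin φ₂ ) = atan2(0.041779, 0.949966) = 2.518°.
λ₂ = λ₁ + Δλ = -65.784°.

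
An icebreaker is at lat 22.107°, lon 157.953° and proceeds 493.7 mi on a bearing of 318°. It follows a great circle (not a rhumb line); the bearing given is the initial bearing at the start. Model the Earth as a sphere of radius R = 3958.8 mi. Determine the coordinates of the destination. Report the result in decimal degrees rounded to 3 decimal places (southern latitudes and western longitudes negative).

latitude 27.326°, longitude 152.577°

Central angle δ = d/R = 0.124710 rad.
Start latitude φ₁ = 0.385840 rad; initial bearing θ = 5.550147 rad.
Destination latitude: φ₂ = arcsin( sin φ₁ cos δ + cos φ₁ sin δ cos θ ) = arcsin(0.459056) = 27.326°.
For the longitude increment, Δλ = atan2( sin θ sin δ cos φ₁, cos δ − sin φ₁ sin φ₂ ) = atan2(-0.077112, 0.819474) = -5.376°.
λ₂ = 157.953° + -5.376° = 152.577°.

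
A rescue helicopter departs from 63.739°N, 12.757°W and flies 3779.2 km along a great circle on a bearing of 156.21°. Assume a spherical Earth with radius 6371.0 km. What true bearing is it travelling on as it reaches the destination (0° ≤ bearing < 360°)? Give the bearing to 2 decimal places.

Central angle δ = d/R = 0.593188 rad.
Start latitude φ₁ = 1.112455 rad; initial bearing θ = 2.726379 rad.
Destination latitude: φ₂ = arcsin( sin φ₁ cos δ + cos φ₁ sin δ cos θ ) = arcsin(0.517261) = 31.149°.
Then Δλ = atan2(0.099773, 0.365290) = 0.266630 rad, from sin θ sin δ cos φ₁ over cos δ − sin φ₁ sin φ₂.
Hence λ₂ = -12.757° + 15.277° = 2.520°.
The forward bearing on arrival equals the back-azimuth from the destination plus 180°.
Back-azimuth from P₂ (31.15°, 2.52°) to P₁ (63.74°, -12.76°), with Δλ' = λ₁ − λ₂ = -15.28°: atan2( sin Δλ' cos φ₁ , cos φ₂ sin φ₁ − sin φ₂ cos φ₁ cos Δλ' ) = 347.96°.
Final bearing = (347.96° + 180°) mod 360° = 167.96°.

final bearing 167.96°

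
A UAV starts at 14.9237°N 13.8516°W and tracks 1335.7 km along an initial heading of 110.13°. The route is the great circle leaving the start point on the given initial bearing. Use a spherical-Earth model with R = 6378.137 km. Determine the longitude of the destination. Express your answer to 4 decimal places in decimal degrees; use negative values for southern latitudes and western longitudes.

longitude -2.4002°

Central angle δ = d/R = 0.209419 rad.
Start latitude φ₁ = 0.260468 rad; initial bearing θ = 1.922131 rad.
sin φ₂ = sin φ₁ cos δ + cos φ₁ sin δ cos θ = (0.257533)(0.978152) + (0.966270)(0.207891)(-0.344151) = 0.182773
φ₂ = asin(0.182773) = 0.183806 rad = 10.5313°.
Δλ = atan2( sin θ sin δ cos φ₁ , cos δ − sin φ₁ sin φ₂ ) = atan2(0.188608, 0.931082) = 0.199864 rad = 11.4514°.
λ₂ = λ₁ + Δλ = -2.4002°.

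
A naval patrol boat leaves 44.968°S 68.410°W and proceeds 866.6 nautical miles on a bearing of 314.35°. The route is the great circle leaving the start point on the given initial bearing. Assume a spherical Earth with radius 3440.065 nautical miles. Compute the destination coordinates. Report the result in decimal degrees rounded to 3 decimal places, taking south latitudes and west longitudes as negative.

Angular distance δ = d/R = 866.6 / 3440.065 = 0.251914 rad.
Start latitude φ₁ = -0.784840 rad; initial bearing θ = 5.486443 rad.
Applying the spherical law of cosines for sides, sin φ₂ = sin φ₁ cos δ + cos φ₁ sin δ cos θ = -0.561130, so φ₂ = -34.134°.
Then Δλ = atan2(-0.126105, 0.571880) = -0.217036 rad, from sin θ sin δ cos φ₁ over cos δ − sin φ₁ sin φ₂.
Hence λ₂ = -68.410° + -12.435° = -80.845°.

latitude -34.134°, longitude -80.845°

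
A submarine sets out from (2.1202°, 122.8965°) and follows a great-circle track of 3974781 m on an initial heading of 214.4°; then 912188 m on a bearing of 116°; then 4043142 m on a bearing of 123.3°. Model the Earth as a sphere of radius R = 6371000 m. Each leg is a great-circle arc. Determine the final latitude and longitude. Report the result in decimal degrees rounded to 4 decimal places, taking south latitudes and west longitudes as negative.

Apply the spherical direct solution leg by leg, carrying full precision between legs.
Leg 1: from (2.1202°, 122.8965°), δ = 3974781/6371000 = 0.623887 rad, θ = 214.4° → φ = -26.8509°, λ = 101.1849°.
Leg 2: from (-26.8509°, 101.1849°), δ = 912188/6371000 = 0.143178 rad, θ = 116° → φ = -30.1891°, λ = 109.7175°.
Leg 3: from (-30.1891°, 109.7175°), δ = 4043142/6371000 = 0.634617 rad, θ = 123.3° → φ = -43.3379°, λ = 152.6630°.

latitude -43.3379°, longitude 152.6630°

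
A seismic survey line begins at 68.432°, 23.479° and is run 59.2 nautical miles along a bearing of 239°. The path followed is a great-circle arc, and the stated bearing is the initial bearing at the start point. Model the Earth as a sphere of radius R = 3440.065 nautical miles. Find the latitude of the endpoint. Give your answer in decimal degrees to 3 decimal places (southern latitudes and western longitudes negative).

latitude 67.909°

Central angle δ = d/R = 0.017209 rad.
Converting: φ₁ = 1.194364 rad, θ = 4.171337 rad.
Destination latitude: φ₂ = arcsin( sin φ₁ cos δ + cos φ₁ sin δ cos θ ) = arcsin(0.926586) = 67.909°.
For the longitude increment, Δλ = atan2( sin θ sin δ cos φ₁, cos δ − sin φ₁ sin φ₂ ) = atan2(-0.005422, 0.138143) = -2.248°.
λ₂ = 23.479° + -2.248° = 21.231°.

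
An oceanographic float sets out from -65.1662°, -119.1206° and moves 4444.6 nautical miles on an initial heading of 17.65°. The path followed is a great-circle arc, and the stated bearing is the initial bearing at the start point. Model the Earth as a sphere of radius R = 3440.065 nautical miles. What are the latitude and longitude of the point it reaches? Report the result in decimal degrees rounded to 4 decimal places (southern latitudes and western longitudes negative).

latitude 7.7600°, longitude -102.0117°

δ = 4444.6/3440.065 = 1.292010 rad (74.0267°).
With φ₁ = -65.1662° = -1.137365 rad and θ = 17.65° = 0.308051 rad:
Applying the spherical law of cosines for sides, sin φ₂ = sin φ₁ cos δ + cos φ₁ sin δ cos θ = 0.135023, so φ₂ = 7.7600°.
For the longitude increment, Δλ = atan2( sin θ sin δ cos φ₁, cos δ − sin φ₁ sin φ₂ ) = atan2(0.122424, 0.397726) = 17.1089°.
λ₂ = -119.1206° + 17.1089° = -102.0117°.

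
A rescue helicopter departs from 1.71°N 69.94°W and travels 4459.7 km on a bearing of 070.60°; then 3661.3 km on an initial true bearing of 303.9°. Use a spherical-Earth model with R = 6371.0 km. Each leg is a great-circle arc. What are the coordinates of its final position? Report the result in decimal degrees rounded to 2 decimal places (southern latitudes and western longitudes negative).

latitude 29.55°, longitude -62.47°

Apply the spherical direct solution leg by leg, carrying full precision between legs.
Leg 1: from (1.71°, -69.94°), δ = 4459.7/6371 = 0.700000 rad, θ = 70.6° → φ = 13.69°, λ = -31.23°.
Leg 2: from (13.69°, -31.23°), δ = 3661.3/6371 = 0.574682 rad, θ = 303.9° → φ = 29.55°, λ = -62.47°.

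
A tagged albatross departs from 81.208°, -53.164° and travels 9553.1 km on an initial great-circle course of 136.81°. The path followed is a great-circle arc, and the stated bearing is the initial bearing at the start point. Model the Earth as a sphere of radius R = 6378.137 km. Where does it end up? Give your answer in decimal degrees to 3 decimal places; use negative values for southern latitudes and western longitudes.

The arc subtends δ = 9553.1/6378.137 = 1.497788 rad at the centre.
With φ₁ = 81.208° = 1.417347 rad and θ = 136.81° = 2.387785 rad:
sin φ₂ = sin φ₁ cos δ + cos φ₁ sin δ cos θ = (0.988250)(0.072943) + (0.152848)(0.997336)(-0.729088) = -0.039057
φ₂ = asin(-0.039057) = -0.039067 rad = -2.238°.
Then Δλ = atan2(0.104333, 0.111541) = 0.752023 rad, from sin θ sin δ cos φ₁ over cos δ − sin φ₁ sin φ₂.
λ₂ = -53.164° + 43.088° = -10.076°.

latitude -2.238°, longitude -10.076°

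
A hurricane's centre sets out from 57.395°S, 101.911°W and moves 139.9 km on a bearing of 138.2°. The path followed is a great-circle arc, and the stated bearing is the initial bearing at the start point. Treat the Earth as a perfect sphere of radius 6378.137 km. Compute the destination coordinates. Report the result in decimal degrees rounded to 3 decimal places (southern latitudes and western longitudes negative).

latitude -58.322°, longitude -100.316°

Angular distance δ = d/R = 139.9 / 6378.137 = 0.021934 rad.
Converting: φ₁ = -1.001732 rad, θ = 2.412045 rad.
Applying the spherical law of cosines for sides, sin φ₂ = sin φ₁ cos δ + cos φ₁ sin δ cos θ = -0.851013, so φ₂ = -58.322°.
Then Δλ = atan2(0.007877, 0.282862) = 0.027841 rad, from sin θ sin δ cos φ₁ over cos δ − sin φ₁ sin φ₂.
Hence λ₂ = -101.911° + 1.595° = -100.316°.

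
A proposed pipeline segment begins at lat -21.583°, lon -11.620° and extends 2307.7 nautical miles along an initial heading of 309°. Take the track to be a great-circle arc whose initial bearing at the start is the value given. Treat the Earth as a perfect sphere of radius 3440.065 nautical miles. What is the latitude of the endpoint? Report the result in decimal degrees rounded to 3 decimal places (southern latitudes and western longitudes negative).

latitude 4.338°

The arc subtends δ = 2307.7/3440.065 = 0.670830 rad at the centre.
With φ₁ = -21.583° = -0.376694 rad and θ = 309° = 5.393067 rad:
Destination latitude: φ₂ = arcsin( sin φ₁ cos δ + cos φ₁ sin δ cos θ ) = arcsin(0.075641) = 4.338°.
Then Δλ = atan2(-0.449230, 0.811130) = -0.505781 rad, from sin θ sin δ cos φ₁ over cos δ − sin φ₁ sin φ₂.
Hence λ₂ = -11.620° + -28.979° = -40.599°.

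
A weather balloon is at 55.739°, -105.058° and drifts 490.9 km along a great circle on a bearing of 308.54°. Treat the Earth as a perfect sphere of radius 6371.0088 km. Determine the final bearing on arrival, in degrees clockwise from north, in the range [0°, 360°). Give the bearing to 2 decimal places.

final bearing 303.01°

The arc subtends δ = 490.9/6371.0088 = 0.077052 rad at the centre.
Start latitude φ₁ = 0.972829 rad; initial bearing θ = 5.385039 rad.
sin φ₂ = sin φ₁ cos δ + cos φ₁ sin δ cos θ = (0.826482)(0.997033) + (0.562964)(0.076976)(0.623061) = 0.851030
φ₂ = asin(0.851030) = 1.017943 rad = 58.324°.
For the longitude increment, Δλ = atan2( sin θ sin δ cos φ₁, cos δ − sin φ₁ sin φ₂ ) = atan2(-0.033895, 0.293673) = -6.584°.
λ₂ = -105.058° + -6.584° = -111.642°.
The forward bearing on arrival equals the back-azimuth from the destination plus 180°.
Back-azimuth from P₂ (58.32°, -111.64°) to P₁ (55.74°, -105.06°), with Δλ' = λ₁ − λ₂ = 6.58°: atan2( sin Δλ' cos φ₁ , cos φ₂ sin φ₁ − sin φ₂ cos φ₁ cos Δλ' ) = 123.01°.
Final bearing = (123.01° + 180°) mod 360° = 303.01°.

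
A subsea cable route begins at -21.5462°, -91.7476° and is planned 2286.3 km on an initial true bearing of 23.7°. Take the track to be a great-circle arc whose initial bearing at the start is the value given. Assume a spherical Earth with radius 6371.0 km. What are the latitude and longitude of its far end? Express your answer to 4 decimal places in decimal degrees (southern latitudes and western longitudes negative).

latitude -2.5643°, longitude -83.6240°

Central angle δ = d/R = 0.358860 rad.
With φ₁ = -21.5462° = -0.376052 rad and θ = 23.7° = 0.413643 rad:
Destination latitude: φ₂ = arcsin( sin φ₁ cos δ + cos φ₁ sin δ cos θ ) = arcsin(-0.044741) = -2.5643°.
For the longitude increment, Δλ = atan2( sin θ sin δ cos φ₁, cos δ − sin φ₁ sin φ₂ ) = atan2(0.131303, 0.919866) = 8.1236°.
λ₂ = -91.7476° + 8.1236° = -83.6240°.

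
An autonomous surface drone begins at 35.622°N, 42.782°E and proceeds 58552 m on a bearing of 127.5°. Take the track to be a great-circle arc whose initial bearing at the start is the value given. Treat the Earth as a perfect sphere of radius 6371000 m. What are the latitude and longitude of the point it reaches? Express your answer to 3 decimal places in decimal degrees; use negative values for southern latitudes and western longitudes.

Central angle δ = d/R = 0.009190 rad.
Converting: φ₁ = 0.621721 rad, θ = 2.225295 rad.
Applying the spherical law of cosines for sides, sin φ₂ = sin φ₁ cos δ + cos φ₁ sin δ cos θ = 0.577863, so φ₂ = 35.300°.
Δλ = atan2( sin θ sin δ cos φ₁ , cos δ − sin φ₁ sin φ₂ ) = atan2(0.005927, 0.663390) = 0.008934 rad = 0.512°.
λ₂ = λ₁ + Δλ = 43.294°.

latitude 35.300°, longitude 43.294°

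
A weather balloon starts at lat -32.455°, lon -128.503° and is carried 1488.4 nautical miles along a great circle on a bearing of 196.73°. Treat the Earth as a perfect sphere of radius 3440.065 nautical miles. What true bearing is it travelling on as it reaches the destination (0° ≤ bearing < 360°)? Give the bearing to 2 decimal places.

final bearing 205.53°

δ = 1488.4/3440.065 = 0.432666 rad (24.7899°).
Converting: φ₁ = -0.566447 rad, θ = 3.433586 rad.
Destination latitude: φ₂ = arcsin( sin φ₁ cos δ + cos φ₁ sin δ cos θ ) = arcsin(-0.826015) = -55.692°.
For the longitude increment, Δλ = atan2( sin θ sin δ cos φ₁, cos δ − sin φ₁ sin φ₂ ) = atan2(-0.101847, 0.464581) = -12.365°.
λ₂ = -128.503° + -12.365° = -140.868°.
The forward bearing on arrival equals the back-azimuth from the destination plus 180°.
Back-azimuth from P₂ (-55.69°, -140.87°) to P₁ (-32.45°, -128.50°), with Δλ' = λ₁ − λ₂ = 12.36°: atan2( sin Δλ' cos φ₁ , cos φ₂ sin φ₁ − sin φ₂ cos φ₁ cos Δλ' ) = 25.53°.
Final bearing = (25.53° + 180°) mod 360° = 205.53°.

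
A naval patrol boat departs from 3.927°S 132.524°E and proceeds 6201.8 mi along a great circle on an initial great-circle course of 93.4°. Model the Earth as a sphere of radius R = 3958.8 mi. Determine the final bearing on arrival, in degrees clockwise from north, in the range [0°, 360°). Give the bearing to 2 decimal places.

final bearing 86.08°

Central angle δ = d/R = 1.566586 rad.
Converting: φ₁ = -0.068539 rad, θ = 1.630138 rad.
Applying the spherical law of cosines for sides, sin φ₂ = sin φ₁ cos δ + cos φ₁ sin δ cos θ = -0.059455, so φ₂ = -3.409°.
For the longitude increment, Δλ = atan2( sin θ sin δ cos φ₁, cos δ − sin φ₁ sin φ₂ ) = atan2(0.995887, 0.000139) = 89.992°.
λ₂ = 132.524° + 89.992° = 222.516°, normalized to (−180°, 180°] → -137.484°.
The forward bearing on arrival equals the back-azimuth from the destination plus 180°.
Back-azimuth from P₂ (-3.41°, -137.48°) to P₁ (-3.93°, 132.52°), with Δλ' = λ₁ − λ₂ = 270.01°: atan2( sin Δλ' cos φ₁ , cos φ₂ sin φ₁ − sin φ₂ cos φ₁ cos Δλ' ) = 266.08°.
Final bearing = (266.08° + 180°) mod 360° = 86.08°.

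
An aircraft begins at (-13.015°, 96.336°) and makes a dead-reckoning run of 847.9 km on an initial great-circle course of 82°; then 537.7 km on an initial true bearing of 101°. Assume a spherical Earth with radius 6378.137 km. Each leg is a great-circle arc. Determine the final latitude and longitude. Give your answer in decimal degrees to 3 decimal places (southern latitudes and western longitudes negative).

Apply the spherical direct solution leg by leg, carrying full precision between legs.
Leg 1: from (-13.015°, 96.336°), δ = 847.9/6378.137 = 0.132939 rad, θ = 82° → φ = -11.844°, λ = 104.043°.
Leg 2: from (-11.844°, 104.043°), δ = 537.7/6378.137 = 0.084304 rad, θ = 101° → φ = -12.723°, λ = 108.904°.

latitude -12.723°, longitude 108.904°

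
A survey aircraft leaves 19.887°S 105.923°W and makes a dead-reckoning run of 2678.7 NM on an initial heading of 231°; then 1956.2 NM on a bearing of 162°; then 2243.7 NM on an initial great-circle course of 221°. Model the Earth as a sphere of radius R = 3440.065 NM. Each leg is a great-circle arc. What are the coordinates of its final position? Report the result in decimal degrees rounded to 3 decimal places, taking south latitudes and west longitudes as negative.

Apply the spherical direct solution leg by leg, carrying full precision between legs.
Leg 1: from (-19.887°, -105.923°), δ = 2678.7/3440.065 = 0.778677 rad, θ = 231° → φ = -41.131°, λ = -152.364°.
Leg 2: from (-41.131°, -152.364°), δ = 1956.2/3440.065 = 0.568652 rad, θ = 162° → φ = -70.054°, λ = -123.168°.
Leg 3: from (-70.054°, -123.168°), δ = 2243.7/3440.065 = 0.652226 rad, θ = 221° → φ = -64.599°, λ = 125.005°.

latitude -64.599°, longitude 125.005°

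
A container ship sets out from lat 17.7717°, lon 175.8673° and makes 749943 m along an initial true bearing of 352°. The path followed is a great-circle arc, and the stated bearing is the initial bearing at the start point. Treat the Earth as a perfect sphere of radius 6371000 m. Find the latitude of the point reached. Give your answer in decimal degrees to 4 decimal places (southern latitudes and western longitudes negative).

latitude 24.4476°

The arc subtends δ = 749943/6371000 = 0.117712 rad at the centre.
Start latitude φ₁ = 0.310175 rad; initial bearing θ = 6.143559 rad.
Destination latitude: φ₂ = arcsin( sin φ₁ cos δ + cos φ₁ sin δ cos θ ) = arcsin(0.413861) = 24.4476°.
For the longitude increment, Δλ = atan2( sin θ sin δ cos φ₁, cos δ − sin φ₁ sin φ₂ ) = atan2(-0.015565, 0.866759) = -1.0288°.
Hence λ₂ = 175.8673° + -1.0288° = 174.8385°.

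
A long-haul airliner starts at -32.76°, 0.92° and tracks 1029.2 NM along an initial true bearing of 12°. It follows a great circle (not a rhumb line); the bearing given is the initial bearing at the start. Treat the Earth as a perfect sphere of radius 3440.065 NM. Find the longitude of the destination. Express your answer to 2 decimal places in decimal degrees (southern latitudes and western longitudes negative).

longitude 4.57°

Angular distance δ = d/R = 1029.2 / 3440.065 = 0.299180 rad.
With φ₁ = -32.76° = -0.571770 rad and θ = 12° = 0.209440 rad:
Applying the spherical law of cosines for sides, sin φ₂ = sin φ₁ cos δ + cos φ₁ sin δ cos θ = -0.274642, so φ₂ = -15.94°.
Δλ = atan2( sin θ sin δ cos φ₁ , cos δ − sin φ₁ sin φ₂ ) = atan2(0.051532, 0.806963) = 0.063773 rad = 3.65°.
λ₂ = λ₁ + Δλ = 4.57°.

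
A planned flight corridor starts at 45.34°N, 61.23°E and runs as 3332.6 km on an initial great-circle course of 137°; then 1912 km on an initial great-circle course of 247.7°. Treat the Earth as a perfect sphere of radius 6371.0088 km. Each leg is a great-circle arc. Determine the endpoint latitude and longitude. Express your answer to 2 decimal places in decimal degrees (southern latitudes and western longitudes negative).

Apply the spherical direct solution leg by leg, carrying full precision between legs.
Leg 1: from (45.34°, 61.23°), δ = 3332.6/6371.0088 = 0.523088 rad, θ = 137° → φ = 21.06°, λ = 82.64°.
Leg 2: from (21.06°, 82.64°), δ = 1912/6371.0088 = 0.300109 rad, θ = 247.7° → φ = 13.81°, λ = 66.28°.

latitude 13.81°, longitude 66.28°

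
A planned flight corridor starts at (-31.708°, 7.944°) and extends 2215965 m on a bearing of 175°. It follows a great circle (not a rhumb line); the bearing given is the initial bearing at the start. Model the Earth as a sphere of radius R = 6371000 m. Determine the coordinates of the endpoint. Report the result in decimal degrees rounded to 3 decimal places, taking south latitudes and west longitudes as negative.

latitude -51.535°, longitude 10.681°

Central angle δ = d/R = 0.347821 rad.
Start latitude φ₁ = -0.553409 rad; initial bearing θ = 3.054326 rad.
sin φ₂ = sin φ₁ cos δ + cos φ₁ sin δ cos θ = (-0.525590)(0.940118) + (0.850738)(0.340850)(-0.996195) = -0.782987
φ₂ = asin(-0.782987) = -0.899454 rad = -51.535°.
For the longitude increment, Δλ = atan2( sin θ sin δ cos φ₁, cos δ − sin φ₁ sin φ₂ ) = atan2(0.025273, 0.528587) = 2.737°.
λ₂ = 7.944° + 2.737° = 10.681°.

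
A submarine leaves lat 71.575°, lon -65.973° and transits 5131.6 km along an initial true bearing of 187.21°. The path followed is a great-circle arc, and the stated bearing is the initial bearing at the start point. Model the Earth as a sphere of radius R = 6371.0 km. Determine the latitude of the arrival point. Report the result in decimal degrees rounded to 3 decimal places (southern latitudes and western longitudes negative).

Central angle δ = d/R = 0.805462 rad.
Start latitude φ₁ = 1.249219 rad; initial bearing θ = 3.267431 rad.
sin φ₂ = sin φ₁ cos δ + cos φ₁ sin δ cos θ = (0.948738)(0.692778) + (0.316063)(0.721151)(-0.992093) = 0.431138
φ₂ = asin(0.431138) = 0.445754 rad = 25.540°.
For the longitude increment, Δλ = atan2( sin θ sin δ cos φ₁, cos δ − sin φ₁ sin φ₂ ) = atan2(-0.028607, 0.283741) = -5.757°.
λ₂ = λ₁ + Δλ = -71.730°.

latitude 25.540°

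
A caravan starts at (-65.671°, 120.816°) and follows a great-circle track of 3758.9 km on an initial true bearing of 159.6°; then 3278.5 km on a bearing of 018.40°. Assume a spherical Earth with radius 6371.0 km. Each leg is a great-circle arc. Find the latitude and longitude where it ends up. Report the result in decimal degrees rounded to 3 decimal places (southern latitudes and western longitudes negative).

latitude -47.419°, longitude -101.501°

Apply the spherical direct solution leg by leg, carrying full precision between legs.
Leg 1: from (-65.671°, 120.816°), δ = 3758.9/6371 = 0.590002 rad, θ = 159.6° → φ = -76.405°, λ = -114.775°.
Leg 2: from (-76.405°, -114.775°), δ = 3278.5/6371 = 0.514597 rad, θ = 18.4° → φ = -47.419°, λ = -101.501°.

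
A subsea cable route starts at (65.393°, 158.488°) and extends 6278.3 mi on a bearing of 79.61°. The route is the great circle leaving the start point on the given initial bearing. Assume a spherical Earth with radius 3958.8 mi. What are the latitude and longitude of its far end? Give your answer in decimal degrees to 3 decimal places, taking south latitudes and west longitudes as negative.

The arc subtends δ = 6278.3/3958.8 = 1.585910 rad at the centre.
Converting: φ₁ = 1.141323 rad, θ = 1.389457 rad.
sin φ₂ = sin φ₁ cos δ + cos φ₁ sin δ cos θ = (0.909185)(-0.015113) + (0.416392)(0.999886)(0.180347) = 0.061346
φ₂ = asin(0.061346) = 0.061385 rad = 3.517°.
For the longitude increment, Δλ = atan2( sin θ sin δ cos φ₁, cos δ − sin φ₁ sin φ₂ ) = atan2(0.409518, -0.070888) = 99.821°.
λ₂ = 158.488° + 99.821° = 258.309°, normalized to (−180°, 180°] → -101.691°.

latitude 3.517°, longitude -101.691°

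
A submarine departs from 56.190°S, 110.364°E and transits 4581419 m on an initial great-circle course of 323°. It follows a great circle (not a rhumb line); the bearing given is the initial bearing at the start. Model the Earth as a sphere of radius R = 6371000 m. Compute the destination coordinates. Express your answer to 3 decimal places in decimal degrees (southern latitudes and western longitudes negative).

latitude -19.416°, longitude 85.509°

δ = 4581419/6371000 = 0.719105 rad (41.2017°).
Converting: φ₁ = -0.980701 rad, θ = 5.637413 rad.
Applying the spherical law of cosines for sides, sin φ₂ = sin φ₁ cos δ + cos φ₁ sin δ cos θ = -0.332429, so φ₂ = -19.416°.
For the longitude increment, Δλ = atan2( sin θ sin δ cos φ₁, cos δ − sin φ₁ sin φ₂ ) = atan2(-0.220586, 0.476185) = -24.855°.
λ₂ = λ₁ + Δλ = 85.509°.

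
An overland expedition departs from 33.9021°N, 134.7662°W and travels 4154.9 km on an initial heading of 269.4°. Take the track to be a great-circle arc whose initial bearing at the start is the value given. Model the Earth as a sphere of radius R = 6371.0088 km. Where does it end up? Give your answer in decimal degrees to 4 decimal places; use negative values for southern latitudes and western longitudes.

Angular distance δ = d/R = 4154.9 / 6371.0088 = 0.652157 rad.
Start latitude φ₁ = 0.591703 rad; initial bearing θ = 4.701917 rad.
Destination latitude: φ₂ = arcsin( sin φ₁ cos δ + cos φ₁ sin δ cos θ ) = arcsin(0.438032) = 25.9784°.
Then Δλ = atan2(-0.503696, 0.550453) = -0.741073 rad, from sin θ sin δ cos φ₁ over cos δ − sin φ₁ sin φ₂.
Hence λ₂ = -134.7662° + -42.4603° = -177.2265°.

latitude 25.9784°, longitude -177.2265°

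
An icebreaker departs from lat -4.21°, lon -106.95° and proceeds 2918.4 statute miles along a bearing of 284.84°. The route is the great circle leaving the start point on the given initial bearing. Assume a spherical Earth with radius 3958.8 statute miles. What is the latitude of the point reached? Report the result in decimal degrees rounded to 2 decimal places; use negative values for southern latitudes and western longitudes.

The arc subtends δ = 2918.4/3958.8 = 0.737193 rad at the centre.
Converting: φ₁ = -0.073478 rad, θ = 4.971396 rad.
Destination latitude: φ₂ = arcsin( sin φ₁ cos δ + cos φ₁ sin δ cos θ ) = arcsin(0.117352) = 6.74°.
For the longitude increment, Δλ = atan2( sin θ sin δ cos φ₁, cos δ − sin φ₁ sin φ₂ ) = atan2(-0.648037, 0.748973) = -40.87°.
λ₂ = -106.95° + -40.87° = -147.82°.

latitude 6.74°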